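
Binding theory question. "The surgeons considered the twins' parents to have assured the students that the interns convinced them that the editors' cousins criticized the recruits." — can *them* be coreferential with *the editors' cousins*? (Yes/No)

No

*them* is a pronoun; Principle B requires it to be free in its binding domain — the clause headed by 'convinced'.
— the editors' cousins: subject of the clause headed by 'criticized'; is c-commanded by the pronoun; coreference would bind this R-expression — blocked (Principle C).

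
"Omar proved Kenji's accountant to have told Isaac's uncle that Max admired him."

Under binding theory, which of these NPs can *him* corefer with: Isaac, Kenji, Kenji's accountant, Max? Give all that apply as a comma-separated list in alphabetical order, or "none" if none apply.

Isaac, Kenji, Kenji's accountant

*him* is a pronoun; Principle B requires it to be free in its binding domain — the clause headed by 'admired'.
— Isaac: possessor inside the object DP of the clause headed by 'told'; does not c-command the pronoun — Principle B does not apply; allowed.
— Kenji: possessor inside the subject DP of the clause headed by 'told'; does not c-command the pronoun — Principle B does not apply; allowed.
— Kenji's accountant: subject of the clause headed by 'told'; c-commands the pronoun but lies outside its binding domain — allowed.
— Max: subject of the clause headed by 'admired'; c-commands the pronoun within its binding domain — blocked (Principle B).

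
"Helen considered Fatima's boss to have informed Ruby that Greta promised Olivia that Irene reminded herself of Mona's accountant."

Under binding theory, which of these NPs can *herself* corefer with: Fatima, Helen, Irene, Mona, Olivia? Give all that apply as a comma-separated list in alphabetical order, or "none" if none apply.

*herself* is a reflexive; Principle A requires it to be bound within its binding domain — the clause headed by 'reminded'.
— Fatima: possessor inside the subject DP of the clause headed by 'informed'; does not c-command the reflexive — cannot bind it (Principle A).
— Helen: subject of the matrix clause; c-commands the reflexive but lies outside its binding domain — cannot bind it (Principle A).
— Irene: subject of the clause headed by 'reminded'; c-commands the reflexive within its binding domain — allowed (Principle A).
— Mona: possessor inside the second object DP of the clause headed by 'reminded'; does not c-command the reflexive — cannot bind it (Principle A).
— Olivia: object of the clause headed by 'promised'; c-commands the reflexive but lies outside its binding domain — cannot bind it (Principle A).

Irene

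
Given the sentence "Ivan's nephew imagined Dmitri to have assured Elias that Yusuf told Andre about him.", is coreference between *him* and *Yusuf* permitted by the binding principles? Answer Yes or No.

*him* is a pronoun; Principle B requires it to be free in its binding domain — the clause headed by 'told'.
— Yusuf: subject of the clause headed by 'told'; c-commands the pronoun within its binding domain — blocked (Principle B).

No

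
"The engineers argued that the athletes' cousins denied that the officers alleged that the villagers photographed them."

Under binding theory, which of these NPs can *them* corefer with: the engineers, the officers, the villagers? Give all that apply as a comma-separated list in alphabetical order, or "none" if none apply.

the engineers, the officers

*them* is a pronoun; Principle B requires it to be free in its binding domain — the clause headed by 'photographed'.
— the engineers: subject of the matrix clause; c-commands the pronoun but lies outside its binding domain — allowed.
— the officers: subject of the clause headed by 'alleged'; c-commands the pronoun but lies outside its binding domain — allowed.
— the villagers: subject of the clause headed by 'photographed'; c-commands the pronoun within its binding domain — blocked (Principle B).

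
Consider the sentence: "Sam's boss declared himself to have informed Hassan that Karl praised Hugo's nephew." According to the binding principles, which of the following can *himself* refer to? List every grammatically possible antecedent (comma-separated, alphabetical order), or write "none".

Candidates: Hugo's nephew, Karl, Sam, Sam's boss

Sam's boss

*himself* is a reflexive; Principle A requires it to be bound within its binding domain — the matrix clause.
— Hugo's nephew: object of the clause headed by 'praised'; does not c-command the reflexive — cannot bind it (Principle A).
— Karl: subject of the clause headed by 'praised'; does not c-command the reflexive — cannot bind it (Principle A).
— Sam: possessor inside the subject DP of the matrix clause; does not c-command the reflexive — cannot bind it (Principle A).
— Sam's boss: subject of the matrix clause; c-commands the reflexive within its binding domain — allowed (Principle A).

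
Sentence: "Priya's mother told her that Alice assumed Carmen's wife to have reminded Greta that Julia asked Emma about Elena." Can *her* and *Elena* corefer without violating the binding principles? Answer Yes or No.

No

*Elena* is an R-expression; Principle C requires it to be free (not bound by any c-commanding expression).
— her: object of the matrix clause; the pronoun c-commands the R-expression — coreference blocked (Principle C).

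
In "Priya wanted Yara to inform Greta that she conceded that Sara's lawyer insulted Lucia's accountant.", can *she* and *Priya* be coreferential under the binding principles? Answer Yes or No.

*Priya* is an R-expression; Principle C requires it to be free (not bound by any c-commanding expression).
— she: subject of the clause headed by 'conceded'; the pronoun does not c-command the R-expression — coreference allowed.

Yes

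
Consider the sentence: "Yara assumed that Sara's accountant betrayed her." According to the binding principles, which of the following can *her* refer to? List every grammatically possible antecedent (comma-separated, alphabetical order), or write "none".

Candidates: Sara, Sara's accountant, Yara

*her* is a pronoun; Principle B requires it to be free in its binding domain — the clause headed by 'betrayed'.
— Sara: possessor inside the subject DP of the clause headed by 'betrayed'; does not c-command the pronoun — Principle B does not apply; allowed.
— Sara's accountant: subject of the clause headed by 'betrayed'; c-commands the pronoun within its binding domain — blocked (Principle B).
— Yara: subject of the matrix clause; c-commands the pronoun but lies outside its binding domain — allowed.

Sara, Yara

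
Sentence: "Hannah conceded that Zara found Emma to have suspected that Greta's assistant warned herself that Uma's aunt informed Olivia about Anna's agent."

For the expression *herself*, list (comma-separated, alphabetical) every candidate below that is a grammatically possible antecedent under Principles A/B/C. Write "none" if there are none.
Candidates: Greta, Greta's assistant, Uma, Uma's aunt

Greta's assistant

*herself* is a reflexive; Principle A requires it to be bound within its binding domain — the clause headed by 'warned'.
— Greta: possessor inside the subject DP of the clause headed by 'warned'; does not c-command the reflexive — cannot bind it (Principle A).
— Greta's assistant: subject of the clause headed by 'warned'; c-commands the reflexive within its binding domain — allowed (Principle A).
— Uma: possessor inside the subject DP of the clause headed by 'informed'; does not c-command the reflexive — cannot bind it (Principle A).
— Uma's aunt: subject of the clause headed by 'informed'; does not c-command the reflexive — cannot bind it (Principle A).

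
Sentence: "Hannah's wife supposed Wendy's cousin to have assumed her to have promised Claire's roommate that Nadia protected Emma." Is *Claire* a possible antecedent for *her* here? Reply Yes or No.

No

*her* is a pronoun; Principle B requires it to be free in its binding domain — the clause headed by 'assumed'.
— Claire: possessor inside the object DP of the clause headed by 'promised'; is c-commanded by the pronoun; coreference would bind this R-expression — blocked (Principle C).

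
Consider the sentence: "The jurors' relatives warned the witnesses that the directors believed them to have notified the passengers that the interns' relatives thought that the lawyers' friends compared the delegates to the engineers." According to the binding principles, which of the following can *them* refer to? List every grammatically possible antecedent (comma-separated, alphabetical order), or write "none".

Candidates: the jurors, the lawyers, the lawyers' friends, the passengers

the jurors

*them* is a pronoun; Principle B requires it to be free in its binding domain — the clause headed by 'believed'.
— the jurors: possessor inside the subject DP of the matrix clause; does not c-command the pronoun — Principle B does not apply; allowed.
— the lawyers: possessor inside the subject DP of the clause headed by 'compared'; is c-commanded by the pronoun; coreference would bind this R-expression — blocked (Principle C).
— the lawyers' friends: subject of the clause headed by 'compared'; is c-commanded by the pronoun; coreference would bind this R-expression — blocked (Principle C).
— the passengers: object of the clause headed by 'notified'; is c-commanded by the pronoun; coreference would bind this R-expression — blocked (Principle C).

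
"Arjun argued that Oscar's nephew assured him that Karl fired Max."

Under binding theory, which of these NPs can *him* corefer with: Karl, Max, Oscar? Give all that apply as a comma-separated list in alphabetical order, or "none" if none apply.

Oscar

*him* is a pronoun; Principle B requires it to be free in its binding domain — the clause headed by 'assured'.
— Karl: subject of the clause headed by 'fired'; is c-commanded by the pronoun; coreference would bind this R-expression — blocked (Principle C).
— Max: object of the clause headed by 'fired'; is c-commanded by the pronoun; coreference would bind this R-expression — blocked (Principle C).
— Oscar: possessor inside the subject DP of the clause headed by 'assured'; does not c-command the pronoun — Principle B does not apply; allowed.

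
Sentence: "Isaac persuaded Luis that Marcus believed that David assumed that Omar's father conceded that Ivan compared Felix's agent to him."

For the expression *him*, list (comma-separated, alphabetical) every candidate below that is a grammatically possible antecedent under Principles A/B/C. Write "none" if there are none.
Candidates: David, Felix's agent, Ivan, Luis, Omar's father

David, Luis, Omar's father

*him* is a pronoun; Principle B requires it to be free in its binding domain — the clause headed by 'compared'.
— David: subject of the clause headed by 'assumed'; c-commands the pronoun but lies outside its binding domain — allowed.
— Felix's agent: object of the clause headed by 'compared'; c-commands the pronoun within its binding domain — blocked (Principle B).
— Ivan: subject of the clause headed by 'compared'; c-commands the pronoun within its binding domain — blocked (Principle B).
— Luis: object of the matrix clause; c-commands the pronoun but lies outside its binding domain — allowed.
— Omar's father: subject of the clause headed by 'conceded'; c-commands the pronoun but lies outside its binding domain — allowed.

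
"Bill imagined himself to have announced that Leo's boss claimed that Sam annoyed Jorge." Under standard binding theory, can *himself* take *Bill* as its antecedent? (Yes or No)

Yes

*himself* is a reflexive; Principle A requires it to be bound within its binding domain — the matrix clause.
— Bill: subject of the matrix clause; c-commands the reflexive within its binding domain — allowed (Principle A).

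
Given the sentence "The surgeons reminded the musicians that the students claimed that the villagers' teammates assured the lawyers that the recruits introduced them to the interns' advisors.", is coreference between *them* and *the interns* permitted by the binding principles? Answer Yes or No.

*them* is a pronoun; Principle B requires it to be free in its binding domain — the clause headed by 'introduced'.
— the interns: possessor inside the second object DP of the clause headed by 'introduced'; is c-commanded by the pronoun; coreference would bind this R-expression — blocked (Principle C).

No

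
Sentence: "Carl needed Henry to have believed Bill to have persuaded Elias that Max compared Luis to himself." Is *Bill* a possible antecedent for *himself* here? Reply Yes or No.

No

*himself* is a reflexive; Principle A requires it to be bound within its binding domain — the clause headed by 'compared'.
— Bill: subject of the clause headed by 'persuaded'; c-commands the reflexive but lies outside its binding domain — cannot bind it (Principle A).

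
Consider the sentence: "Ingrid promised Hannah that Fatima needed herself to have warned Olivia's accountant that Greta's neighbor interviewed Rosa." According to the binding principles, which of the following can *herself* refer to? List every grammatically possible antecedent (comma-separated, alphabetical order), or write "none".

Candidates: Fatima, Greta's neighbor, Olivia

*herself* is a reflexive; Principle A requires it to be bound within its binding domain — the clause headed by 'needed'.
— Fatima: subject of the clause headed by 'needed'; c-commands the reflexive within its binding domain — allowed (Principle A).
— Greta's neighbor: subject of the clause headed by 'interviewed'; does not c-command the reflexive — cannot bind it (Principle A).
— Olivia: possessor inside the object DP of the clause headed by 'warned'; does not c-command the reflexive — cannot bind it (Principle A).

Fatima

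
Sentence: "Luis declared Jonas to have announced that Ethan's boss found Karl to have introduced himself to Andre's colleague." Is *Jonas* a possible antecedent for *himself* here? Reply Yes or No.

*himself* is a reflexive; Principle A requires it to be bound within its binding domain — the clause headed by 'introduced'.
— Jonas: subject of the clause headed by 'announced'; c-commands the reflexive but lies outside its binding domain — cannot bind it (Principle A).

No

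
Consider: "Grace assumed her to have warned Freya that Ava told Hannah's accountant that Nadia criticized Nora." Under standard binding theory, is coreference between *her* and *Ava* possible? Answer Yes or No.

*Ava* is an R-expression; Principle C requires it to be free (not bound by any c-commanding expression).
— her: subject of the clause headed by 'warned'; the pronoun c-commands the R-expression — coreference blocked (Principle C).

No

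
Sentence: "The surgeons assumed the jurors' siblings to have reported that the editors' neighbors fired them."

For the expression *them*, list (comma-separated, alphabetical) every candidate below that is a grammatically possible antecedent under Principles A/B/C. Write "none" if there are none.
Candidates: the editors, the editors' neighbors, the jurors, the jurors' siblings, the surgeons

the editors, the jurors, the jurors' siblings, the surgeons

*them* is a pronoun; Principle B requires it to be free in its binding domain — the clause headed by 'fired'.
— the editors: possessor inside the subject DP of the clause headed by 'fired'; does not c-command the pronoun — Principle B does not apply; allowed.
— the editors' neighbors: subject of the clause headed by 'fired'; c-commands the pronoun within its binding domain — blocked (Principle B).
— the jurors: possessor inside the subject DP of the clause headed by 'reported'; does not c-command the pronoun — Principle B does not apply; allowed.
— the jurors' siblings: subject of the clause headed by 'reported'; c-commands the pronoun but lies outside its binding domain — allowed.
— the surgeons: subject of the matrix clause; c-commands the pronoun but lies outside its binding domain — allowed.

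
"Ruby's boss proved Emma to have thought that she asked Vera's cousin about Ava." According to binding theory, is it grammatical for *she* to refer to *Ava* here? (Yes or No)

*Ava* is an R-expression; Principle C requires it to be free (not bound by any c-commanding expression).
— she: subject of the clause headed by 'asked'; the pronoun c-commands the R-expression — coreference blocked (Principle C).

No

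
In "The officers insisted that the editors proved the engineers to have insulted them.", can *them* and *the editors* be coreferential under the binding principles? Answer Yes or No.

*the editors* is an R-expression; Principle C requires it to be free (not bound by any c-commanding expression).
— them: object of the clause headed by 'insulted'; the pronoun does not c-command the R-expression — coreference allowed.

Yes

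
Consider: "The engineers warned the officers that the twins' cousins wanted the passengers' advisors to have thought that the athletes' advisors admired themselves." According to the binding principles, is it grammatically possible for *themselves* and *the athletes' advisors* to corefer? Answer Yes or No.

*themselves* is a reflexive; Principle A requires it to be bound within its binding domain — the clause headed by 'admired'.
— the athletes' advisors: subject of the clause headed by 'admired'; c-commands the reflexive within its binding domain — allowed (Principle A).

Yes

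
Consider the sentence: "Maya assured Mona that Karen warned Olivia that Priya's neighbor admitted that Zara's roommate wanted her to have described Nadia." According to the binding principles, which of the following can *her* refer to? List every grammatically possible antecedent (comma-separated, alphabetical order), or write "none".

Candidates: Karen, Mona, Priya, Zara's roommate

*her* is a pronoun; Principle B requires it to be free in its binding domain — the clause headed by 'wanted'.
— Karen: subject of the clause headed by 'warned'; c-commands the pronoun but lies outside its binding domain — allowed.
— Mona: object of the matrix clause; c-commands the pronoun but lies outside its binding domain — allowed.
— Priya: possessor inside the subject DP of the clause headed by 'admitted'; does not c-command the pronoun — Principle B does not apply; allowed.
— Zara's roommate: subject of the clause headed by 'wanted'; c-commands the pronoun within its binding domain — blocked (Principle B).

Karen, Mona, Priya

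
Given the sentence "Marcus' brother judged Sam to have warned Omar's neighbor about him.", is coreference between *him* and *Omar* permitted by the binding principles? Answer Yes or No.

*him* is a pronoun; Principle B requires it to be free in its binding domain — the clause headed by 'warned'.
— Omar: possessor inside the object DP of the clause headed by 'warned'; does not c-command the pronoun — Principle B does not apply; allowed.

Yes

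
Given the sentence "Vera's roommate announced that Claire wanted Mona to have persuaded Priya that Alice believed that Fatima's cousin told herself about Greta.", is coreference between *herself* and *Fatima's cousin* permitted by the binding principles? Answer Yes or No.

*herself* is a reflexive; Principle A requires it to be bound within its binding domain — the clause headed by 'told'.
— Fatima's cousin: subject of the clause headed by 'told'; c-commands the reflexive within its binding domain — allowed (Principle A).

Yes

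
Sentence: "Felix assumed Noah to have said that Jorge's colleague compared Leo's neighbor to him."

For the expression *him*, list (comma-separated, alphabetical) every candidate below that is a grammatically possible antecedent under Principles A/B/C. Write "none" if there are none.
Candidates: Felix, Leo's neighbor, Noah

Felix, Noah

*him* is a pronoun; Principle B requires it to be free in its binding domain — the clause headed by 'compared'.
— Felix: subject of the matrix clause; c-commands the pronoun but lies outside its binding domain — allowed.
— Leo's neighbor: object of the clause headed by 'compared'; c-commands the pronoun within its binding domain — blocked (Principle B).
— Noah: subject of the clause headed by 'said'; c-commands the pronoun but lies outside its binding domain — allowed.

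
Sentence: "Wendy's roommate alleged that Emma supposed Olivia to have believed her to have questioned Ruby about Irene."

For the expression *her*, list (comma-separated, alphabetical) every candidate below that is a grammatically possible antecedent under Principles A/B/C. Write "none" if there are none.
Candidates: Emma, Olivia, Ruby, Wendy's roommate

*her* is a pronoun; Principle B requires it to be free in its binding domain — the clause headed by 'believed'.
— Emma: subject of the clause headed by 'supposed'; c-commands the pronoun but lies outside its binding domain — allowed.
— Olivia: subject of the clause headed by 'believed'; c-commands the pronoun within its binding domain — blocked (Principle B).
— Ruby: object of the clause headed by 'questioned'; is c-commanded by the pronoun; coreference would bind this R-expression — blocked (Principle C).
— Wendy's roommate: subject of the matrix clause; c-commands the pronoun but lies outside its binding domain — allowed.

Emma, Wendy's roommate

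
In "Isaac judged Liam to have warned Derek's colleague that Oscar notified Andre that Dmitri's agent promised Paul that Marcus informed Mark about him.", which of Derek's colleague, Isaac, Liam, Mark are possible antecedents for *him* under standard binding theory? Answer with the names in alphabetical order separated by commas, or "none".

*him* is a pronoun; Principle B requires it to be free in its binding domain — the clause headed by 'informed'.
— Derek's colleague: object of the clause headed by 'warned'; c-commands the pronoun but lies outside its binding domain — allowed.
— Isaac: subject of the matrix clause; c-commands the pronoun but lies outside its binding domain — allowed.
— Liam: subject of the clause headed by 'warned'; c-commands the pronoun but lies outside its binding domain — allowed.
— Mark: object of the clause headed by 'informed'; c-commands the pronoun within its binding domain — blocked (Principle B).

Derek's colleague, Isaac, Liam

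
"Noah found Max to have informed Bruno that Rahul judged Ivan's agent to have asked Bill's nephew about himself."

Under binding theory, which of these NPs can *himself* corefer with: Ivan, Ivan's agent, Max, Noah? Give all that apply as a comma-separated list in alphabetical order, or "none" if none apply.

*himself* is a reflexive; Principle A requires it to be bound within its binding domain — the clause headed by 'asked'.
— Ivan: possessor inside the subject DP of the clause headed by 'asked'; does not c-command the reflexive — cannot bind it (Principle A).
— Ivan's agent: subject of the clause headed by 'asked'; c-commands the reflexive within its binding domain — allowed (Principle A).
— Max: subject of the clause headed by 'informed'; c-commands the reflexive but lies outside its binding domain — cannot bind it (Principle A).
— Noah: subject of the matrix clause; c-commands the reflexive but lies outside its binding domain — cannot bind it (Principle A).

Ivan's agent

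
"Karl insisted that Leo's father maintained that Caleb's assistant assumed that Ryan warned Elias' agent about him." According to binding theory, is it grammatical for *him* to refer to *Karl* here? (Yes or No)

Yes

*Karl* is an R-expression; Principle C requires it to be free (not bound by any c-commanding expression).
— him: second object of the clause headed by 'warned'; the pronoun does not c-command the R-expression — coreference allowed.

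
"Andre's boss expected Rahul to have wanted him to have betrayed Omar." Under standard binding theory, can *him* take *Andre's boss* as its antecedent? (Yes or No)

*him* is a pronoun; Principle B requires it to be free in its binding domain — the clause headed by 'wanted'.
— Andre's boss: subject of the matrix clause; c-commands the pronoun but lies outside its binding domain — allowed.

Yes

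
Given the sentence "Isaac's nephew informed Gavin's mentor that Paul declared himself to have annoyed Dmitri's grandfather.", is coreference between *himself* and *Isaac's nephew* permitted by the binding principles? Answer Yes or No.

No

*himself* is a reflexive; Principle A requires it to be bound within its binding domain — the clause headed by 'declared'.
— Isaac's nephew: subject of the matrix clause; c-commands the reflexive but lies outside its binding domain — cannot bind it (Principle A).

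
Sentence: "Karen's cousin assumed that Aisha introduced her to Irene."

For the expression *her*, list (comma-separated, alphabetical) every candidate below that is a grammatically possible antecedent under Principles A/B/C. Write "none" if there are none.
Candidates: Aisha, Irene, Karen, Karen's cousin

*her* is a pronoun; Principle B requires it to be free in its binding domain — the clause headed by 'introduced'.
— Aisha: subject of the clause headed by 'introduced'; c-commands the pronoun within its binding domain — blocked (Principle B).
— Irene: second object of the clause headed by 'introduced'; is c-commanded by the pronoun; coreference would bind this R-expression — blocked (Principle C).
— Karen: possessor inside the subject DP of the matrix clause; does not c-command the pronoun — Principle B does not apply; allowed.
— Karen's cousin: subject of the matrix clause; c-commands the pronoun but lies outside its binding domain — allowed.

Karen, Karen's cousin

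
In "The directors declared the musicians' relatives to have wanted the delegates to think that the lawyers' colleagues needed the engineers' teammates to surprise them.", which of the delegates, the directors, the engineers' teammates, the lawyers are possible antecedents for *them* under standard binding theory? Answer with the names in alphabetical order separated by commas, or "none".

the delegates, the directors, the lawyers

*them* is a pronoun; Principle B requires it to be free in its binding domain — the clause headed by 'surprise'.
— the delegates: subject of the clause headed by 'think'; c-commands the pronoun but lies outside its binding domain — allowed.
— the directors: subject of the matrix clause; c-commands the pronoun but lies outside its binding domain — allowed.
— the engineers' teammates: subject of the clause headed by 'surprise'; c-commands the pronoun within its binding domain — blocked (Principle B).
— the lawyers: possessor inside the subject DP of the clause headed by 'needed'; does not c-command the pronoun — Principle B does not apply; allowed.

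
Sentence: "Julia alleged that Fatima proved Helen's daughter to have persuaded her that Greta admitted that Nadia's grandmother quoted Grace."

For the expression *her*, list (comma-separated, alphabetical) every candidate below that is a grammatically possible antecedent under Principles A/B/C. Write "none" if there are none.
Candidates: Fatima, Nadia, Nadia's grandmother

Fatima

*her* is a pronoun; Principle B requires it to be free in its binding domain — the clause headed by 'persuaded'.
— Fatima: subject of the clause headed by 'proved'; c-commands the pronoun but lies outside its binding domain — allowed.
— Nadia: possessor inside the subject DP of the clause headed by 'quoted'; is c-commanded by the pronoun; coreference would bind this R-expression — blocked (Principle C).
— Nadia's grandmother: subject of the clause headed by 'quoted'; is c-commanded by the pronoun; coreference would bind this R-expression — blocked (Principle C).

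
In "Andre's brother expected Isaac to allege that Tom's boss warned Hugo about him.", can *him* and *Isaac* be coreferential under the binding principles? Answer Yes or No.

Yes

*Isaac* is an R-expression; Principle C requires it to be free (not bound by any c-commanding expression).
— him: second object of the clause headed by 'warned'; the pronoun does not c-command the R-expression — coreference allowed.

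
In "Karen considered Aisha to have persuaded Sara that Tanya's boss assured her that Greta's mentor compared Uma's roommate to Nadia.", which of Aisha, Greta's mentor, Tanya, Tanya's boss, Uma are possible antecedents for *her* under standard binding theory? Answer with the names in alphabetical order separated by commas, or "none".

*her* is a pronoun; Principle B requires it to be free in its binding domain — the clause headed by 'assured'.
— Aisha: subject of the clause headed by 'persuaded'; c-commands the pronoun but lies outside its binding domain — allowed.
— Greta's mentor: subject of the clause headed by 'compared'; is c-commanded by the pronoun; coreference would bind this R-expression — blocked (Principle C).
— Tanya: possessor inside the subject DP of the clause headed by 'assured'; does not c-command the pronoun — Principle B does not apply; allowed.
— Tanya's boss: subject of the clause headed by 'assured'; c-commands the pronoun within its binding domain — blocked (Principle B).
— Uma: possessor inside the object DP of the clause headed by 'compared'; is c-commanded by the pronoun; coreference would bind this R-expression — blocked (Principle C).

Aisha, Tanya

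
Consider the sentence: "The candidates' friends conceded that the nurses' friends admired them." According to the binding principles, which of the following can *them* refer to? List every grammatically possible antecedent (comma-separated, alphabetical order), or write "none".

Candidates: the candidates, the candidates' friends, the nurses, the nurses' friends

*them* is a pronoun; Principle B requires it to be free in its binding domain — the clause headed by 'admired'.
— the candidates: possessor inside the subject DP of the matrix clause; does not c-command the pronoun — Principle B does not apply; allowed.
— the candidates' friends: subject of the matrix clause; c-commands the pronoun but lies outside its binding domain — allowed.
— the nurses: possessor inside the subject DP of the clause headed by 'admired'; does not c-command the pronoun — Principle B does not apply; allowed.
— the nurses' friends: subject of the clause headed by 'admired'; c-commands the pronoun within its binding domain — blocked (Principle B).

the candidates, the candidates' friends, the nurses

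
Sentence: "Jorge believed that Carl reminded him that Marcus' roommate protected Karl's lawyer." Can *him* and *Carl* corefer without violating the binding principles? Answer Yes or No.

*Carl* is an R-expression; Principle C requires it to be free (not bound by any c-commanding expression).
— him: object of the clause headed by 'reminded'; the R-expression locally c-commands the pronoun — coreference blocked (Principle B on the pronoun).

No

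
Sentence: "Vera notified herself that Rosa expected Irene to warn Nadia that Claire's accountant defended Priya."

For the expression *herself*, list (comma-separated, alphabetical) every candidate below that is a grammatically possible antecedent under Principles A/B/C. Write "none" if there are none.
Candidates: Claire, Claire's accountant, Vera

Vera

*herself* is a reflexive; Principle A requires it to be bound within its binding domain — the matrix clause.
— Claire: possessor inside the subject DP of the clause headed by 'defended'; does not c-command the reflexive — cannot bind it (Principle A).
— Claire's accountant: subject of the clause headed by 'defended'; does not c-command the reflexive — cannot bind it (Principle A).
— Vera: subject of the matrix clause; c-commands the reflexive within its binding domain — allowed (Principle A).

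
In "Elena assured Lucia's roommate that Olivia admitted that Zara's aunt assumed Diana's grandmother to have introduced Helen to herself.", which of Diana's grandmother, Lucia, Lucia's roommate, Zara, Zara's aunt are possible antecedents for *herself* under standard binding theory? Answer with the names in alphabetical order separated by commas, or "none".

*herself* is a reflexive; Principle A requires it to be bound within its binding domain — the clause headed by 'introduced'.
— Diana's grandmother: subject of the clause headed by 'introduced'; c-commands the reflexive within its binding domain — allowed (Principle A).
— Lucia: possessor inside the object DP of the matrix clause; does not c-command the reflexive — cannot bind it (Principle A).
— Lucia's roommate: object of the matrix clause; c-commands the reflexive but lies outside its binding domain — cannot bind it (Principle A).
— Zara: possessor inside the subject DP of the clause headed by 'assumed'; does not c-command the reflexive — cannot bind it (Principle A).
— Zara's aunt: subject of the clause headed by 'assumed'; c-commands the reflexive but lies outside its binding domain — cannot bind it (Principle A).

Diana's grandmother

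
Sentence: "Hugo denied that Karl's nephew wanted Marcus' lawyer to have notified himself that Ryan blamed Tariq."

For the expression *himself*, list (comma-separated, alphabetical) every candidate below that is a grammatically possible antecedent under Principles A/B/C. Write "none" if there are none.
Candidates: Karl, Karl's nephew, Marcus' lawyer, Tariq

Marcus' lawyer

*himself* is a reflexive; Principle A requires it to be bound within its binding domain — the clause headed by 'notified'.
— Karl: possessor inside the subject DP of the clause headed by 'wanted'; does not c-command the reflexive — cannot bind it (Principle A).
— Karl's nephew: subject of the clause headed by 'wanted'; c-commands the reflexive but lies outside its binding domain — cannot bind it (Principle A).
— Marcus' lawyer: subject of the clause headed by 'notified'; c-commands the reflexive within its binding domain — allowed (Principle A).
— Tariq: object of the clause headed by 'blamed'; does not c-command the reflexive — cannot bind it (Principle A).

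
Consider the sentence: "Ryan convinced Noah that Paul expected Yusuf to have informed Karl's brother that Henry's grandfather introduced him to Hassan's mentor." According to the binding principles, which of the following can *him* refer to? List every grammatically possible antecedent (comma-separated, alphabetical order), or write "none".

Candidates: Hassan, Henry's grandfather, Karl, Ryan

Karl, Ryan

*him* is a pronoun; Principle B requires it to be free in its binding domain — the clause headed by 'introduced'.
— Hassan: possessor inside the second object DP of the clause headed by 'introduced'; is c-commanded by the pronoun; coreference would bind this R-expression — blocked (Principle C).
— Henry's grandfather: subject of the clause headed by 'introduced'; c-commands the pronoun within its binding domain — blocked (Principle B).
— Karl: possessor inside the object DP of the clause headed by 'informed'; does not c-command the pronoun — Principle B does not apply; allowed.
— Ryan: subject of the matrix clause; c-commands the pronoun but lies outside its binding domain — allowed.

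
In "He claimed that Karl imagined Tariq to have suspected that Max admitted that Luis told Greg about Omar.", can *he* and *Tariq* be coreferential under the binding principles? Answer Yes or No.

No

*Tariq* is an R-expression; Principle C requires it to be free (not bound by any c-commanding expression).
— he: subject of the matrix clause; the pronoun c-commands the R-expression — coreference blocked (Principle C).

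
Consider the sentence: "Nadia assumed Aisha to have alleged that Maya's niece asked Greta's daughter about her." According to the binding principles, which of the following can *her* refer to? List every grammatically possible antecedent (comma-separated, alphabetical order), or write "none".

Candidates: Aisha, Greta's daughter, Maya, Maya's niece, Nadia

Aisha, Maya, Nadia

*her* is a pronoun; Principle B requires it to be free in its binding domain — the clause headed by 'asked'.
— Aisha: subject of the clause headed by 'alleged'; c-commands the pronoun but lies outside its binding domain — allowed.
— Greta's daughter: object of the clause headed by 'asked'; c-commands the pronoun within its binding domain — blocked (Principle B).
— Maya: possessor inside the subject DP of the clause headed by 'asked'; does not c-command the pronoun — Principle B does not apply; allowed.
— Maya's niece: subject of the clause headed by 'asked'; c-commands the pronoun within its binding domain — blocked (Principle B).
— Nadia: subject of the matrix clause; c-commands the pronoun but lies outside its binding domain — allowed.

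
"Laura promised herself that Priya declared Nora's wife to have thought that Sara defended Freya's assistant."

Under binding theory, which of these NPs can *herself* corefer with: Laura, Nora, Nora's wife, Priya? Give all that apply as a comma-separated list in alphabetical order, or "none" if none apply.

*herself* is a reflexive; Principle A requires it to be bound within its binding domain — the matrix clause.
— Laura: subject of the matrix clause; c-commands the reflexive within its binding domain — allowed (Principle A).
— Nora: possessor inside the subject DP of the clause headed by 'thought'; does not c-command the reflexive — cannot bind it (Principle A).
— Nora's wife: subject of the clause headed by 'thought'; does not c-command the reflexive — cannot bind it (Principle A).
— Priya: subject of the clause headed by 'declared'; does not c-command the reflexive — cannot bind it (Principle A).

Laura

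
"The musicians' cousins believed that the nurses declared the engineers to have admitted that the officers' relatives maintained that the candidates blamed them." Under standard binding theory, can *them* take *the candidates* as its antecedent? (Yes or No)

No

*them* is a pronoun; Principle B requires it to be free in its binding domain — the clause headed by 'blamed'.
— the candidates: subject of the clause headed by 'blamed'; c-commands the pronoun within its binding domain — blocked (Principle B).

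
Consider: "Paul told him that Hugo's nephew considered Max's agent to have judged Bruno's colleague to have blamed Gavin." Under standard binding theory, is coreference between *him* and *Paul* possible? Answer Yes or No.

*Paul* is an R-expression; Principle C requires it to be free (not bound by any c-commanding expression).
— him: object of the matrix clause; the R-expression locally c-commands the pronoun — coreference blocked (Principle B on the pronoun).

No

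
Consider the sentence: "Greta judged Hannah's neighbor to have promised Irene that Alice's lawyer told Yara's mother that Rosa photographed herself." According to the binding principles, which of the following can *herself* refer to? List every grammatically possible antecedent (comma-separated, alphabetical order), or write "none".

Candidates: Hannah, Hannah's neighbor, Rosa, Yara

*herself* is a reflexive; Principle A requires it to be bound within its binding domain — the clause headed by 'photographed'.
— Hannah: possessor inside the subject DP of the clause headed by 'promised'; does not c-command the reflexive — cannot bind it (Principle A).
— Hannah's neighbor: subject of the clause headed by 'promised'; c-commands the reflexive but lies outside its binding domain — cannot bind it (Principle A).
— Rosa: subject of the clause headed by 'photographed'; c-commands the reflexive within its binding domain — allowed (Principle A).
— Yara: possessor inside the object DP of the clause headed by 'told'; does not c-command the reflexive — cannot bind it (Principle A).

Rosa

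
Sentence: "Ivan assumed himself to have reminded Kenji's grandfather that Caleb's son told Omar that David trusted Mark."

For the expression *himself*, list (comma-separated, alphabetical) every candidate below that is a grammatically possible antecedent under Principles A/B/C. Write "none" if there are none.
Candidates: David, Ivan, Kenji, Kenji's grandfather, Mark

*himself* is a reflexive; Principle A requires it to be bound within its binding domain — the matrix clause.
— David: subject of the clause headed by 'trusted'; does not c-command the reflexive — cannot bind it (Principle A).
— Ivan: subject of the matrix clause; c-commands the reflexive within its binding domain — allowed (Principle A).
— Kenji: possessor inside the object DP of the clause headed by 'reminded'; does not c-command the reflexive — cannot bind it (Principle A).
— Kenji's grandfather: object of the clause headed by 'reminded'; does not c-command the reflexive — cannot bind it (Principle A).
— Mark: object of the clause headed by 'trusted'; does not c-command the reflexive — cannot bind it (Principle A).

Ivan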